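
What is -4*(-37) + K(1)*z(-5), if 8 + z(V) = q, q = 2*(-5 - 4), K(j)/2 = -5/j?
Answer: 408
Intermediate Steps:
K(j) = -10/j (K(j) = 2*(-5/j) = -10/j)
q = -18 (q = 2*(-9) = -18)
z(V) = -26 (z(V) = -8 - 18 = -26)
-4*(-37) + K(1)*z(-5) = -4*(-37) - 10/1*(-26) = 148 - 10*1*(-26) = 148 - 10*(-26) = 148 + 260 = 408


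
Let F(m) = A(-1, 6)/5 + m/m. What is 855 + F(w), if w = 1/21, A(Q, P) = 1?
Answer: 4281/5 ≈ 856.20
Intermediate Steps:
w = 1/21 ≈ 0.047619
F(m) = 6/5 (F(m) = 1/5 + m/m = 1*(1/5) + 1 = 1/5 + 1 = 6/5)
855 + F(w) = 855 + 6/5 = 4281/5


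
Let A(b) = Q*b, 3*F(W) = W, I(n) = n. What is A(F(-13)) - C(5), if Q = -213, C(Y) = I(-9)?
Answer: 932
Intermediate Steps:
C(Y) = -9
F(W) = W/3
A(b) = -213*b
A(F(-13)) - C(5) = -71*(-13) - 1*(-9) = -213*(-13/3) + 9 = 923 + 9 = 932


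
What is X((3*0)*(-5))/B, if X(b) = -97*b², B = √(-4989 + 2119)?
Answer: 0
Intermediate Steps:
B = I*√2870 (B = √(-2870) = I*√2870 ≈ 53.572*I)
X((3*0)*(-5))/B = (-97*((3*0)*(-5))²)/((I*√2870)) = (-97*(0*(-5))²)*(-I*√2870/2870) = (-97*0²)*(-I*√2870/2870) = (-97*0)*(-I*√2870/2870) = 0*(-I*√2870/2870) = 0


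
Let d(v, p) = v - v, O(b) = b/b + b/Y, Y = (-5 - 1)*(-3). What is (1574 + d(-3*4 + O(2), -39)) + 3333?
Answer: 4907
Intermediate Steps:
Y = 18 (Y = -6*(-3) = 18)
O(b) = 1 + b/18 (O(b) = b/b + b/18 = 1 + b*(1/18) = 1 + b/18)
d(v, p) = 0
(1574 + d(-3*4 + O(2), -39)) + 3333 = (1574 + 0) + 3333 = 1574 + 3333 = 4907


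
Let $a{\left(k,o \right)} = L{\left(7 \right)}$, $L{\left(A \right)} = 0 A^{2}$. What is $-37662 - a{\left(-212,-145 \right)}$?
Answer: $-37662$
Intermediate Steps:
$L{\left(A \right)} = 0$
$a{\left(k,o \right)} = 0$
$-37662 - a{\left(-212,-145 \right)} = -37662 - 0 = -37662 + 0 = -37662$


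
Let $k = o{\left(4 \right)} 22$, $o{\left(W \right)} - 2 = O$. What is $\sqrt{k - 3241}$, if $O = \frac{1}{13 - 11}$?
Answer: $3 i \sqrt{354} \approx 56.445 i$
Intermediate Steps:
$O = \frac{1}{2} \approx 0.5$
$o{\left(W \right)} = \frac{5}{2}$ ($o{\left(W \right)} = 2 + \frac{1}{2} = \frac{5}{2}$)
$k = 55$ ($k = \frac{5}{2} \cdot 22 = 55$)
$\sqrt{k - 3241} = \sqrt{55 - 3241} = \sqrt{-3186} = 3 i \sqrt{354}$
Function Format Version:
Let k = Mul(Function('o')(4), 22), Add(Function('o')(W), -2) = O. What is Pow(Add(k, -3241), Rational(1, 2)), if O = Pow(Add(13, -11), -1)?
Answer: Mul(3, I, Pow(354, Rational(1, 2))) ≈ Mul(56.445, I)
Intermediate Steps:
O = Rational(1, 2) (O = Pow(2, -1) = Rational(1, 2) ≈ 0.50000)
Function('o')(W) = Rational(5, 2) (Function('o')(W) = Add(2, Rational(1, 2)) = Rational(5, 2))
k = 55 (k = Mul(Rational(5, 2), 22) = 55)
Pow(Add(k, -3241), Rational(1, 2)) = Pow(Add(55, -3241), Rational(1, 2)) = Pow(-3186, Rational(1, 2)) = Mul(3, I, Pow(354, Rational(1, 2)))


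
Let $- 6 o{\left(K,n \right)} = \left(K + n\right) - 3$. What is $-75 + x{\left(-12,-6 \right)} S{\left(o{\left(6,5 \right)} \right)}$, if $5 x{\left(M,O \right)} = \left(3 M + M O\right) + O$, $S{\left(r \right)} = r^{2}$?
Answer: $- \frac{193}{3} \approx -64.333$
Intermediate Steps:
$o{\left(K,n \right)} = \frac{1}{2} - \frac{K}{6} - \frac{n}{6}$ ($o{\left(K,n \right)} = - \frac{\left(K + n\right) - 3}{6} = - \frac{-3 + K + n}{6} = \frac{1}{2} - \frac{K}{6} - \frac{n}{6}$)
$x{\left(M,O \right)} = \frac{O}{5} + \frac{3 M}{5} + \frac{M O}{5}$ ($x{\left(M,O \right)} = \frac{\left(3 M + M O\right) + O}{5} = \frac{O + 3 M + M O}{5} = \frac{O}{5} + \frac{3 M}{5} + \frac{M O}{5}$)
$-75 + x{\left(-12,-6 \right)} S{\left(o{\left(6,5 \right)} \right)} = -75 + \left(\frac{1}{5} \left(-6\right) + \frac{3}{5} \left(-12\right) + \frac{1}{5} \left(-12\right) \left(-6\right)\right) \left(\frac{1}{2} - 1 - \frac{5}{6}\right)^{2} = -75 + \left(- \frac{6}{5} - \frac{36}{5} + \frac{72}{5}\right) \left(\frac{1}{2} - 1 - \frac{5}{6}\right)^{2} = -75 + 6 \left(- \frac{4}{3}\right)^{2} = -75 + 6 \cdot \frac{16}{9} = -75 + \frac{32}{3} = - \frac{193}{3}$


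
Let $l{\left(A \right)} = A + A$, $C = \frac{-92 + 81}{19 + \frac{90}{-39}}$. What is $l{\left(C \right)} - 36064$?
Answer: $- \frac{7826174}{217} \approx -36065.0$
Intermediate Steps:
$C = - \frac{143}{217}$ ($C = - \frac{11}{19 + 90 \left(- \frac{1}{39}\right)} = - \frac{11}{19 - \frac{30}{13}} = - \frac{11}{\frac{217}{13}} = \left(-11\right) \frac{13}{217} = - \frac{143}{217} \approx -0.65899$)
$l{\left(A \right)} = 2 A$
$l{\left(C \right)} - 36064 = 2 \left(- \frac{143}{217}\right) - 36064 = - \frac{286}{217} - 36064 = - \frac{7826174}{217}$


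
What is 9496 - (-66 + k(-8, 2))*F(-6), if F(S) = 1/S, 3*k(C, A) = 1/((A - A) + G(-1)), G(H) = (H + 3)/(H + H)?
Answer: 170729/18 ≈ 9484.9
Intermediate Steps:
G(H) = (3 + H)/(2*H) (G(H) = (3 + H)/((2*H)) = (3 + H)*(1/(2*H)) = (3 + H)/(2*H))
k(C, A) = -⅓ (k(C, A) = 1/(3*((A - A) + (½)*(3 - 1)/(-1))) = 1/(3*(0 + (½)*(-1)*2)) = 1/(3*(0 - 1)) = (⅓)/(-1) = (⅓)*(-1) = -⅓)
9496 - (-66 + k(-8, 2))*F(-6) = 9496 - (-66 - ⅓)/(-6) = 9496 - (-199)*(-1)/(3*6) = 9496 - 1*199/18 = 9496 - 199/18 = 170729/18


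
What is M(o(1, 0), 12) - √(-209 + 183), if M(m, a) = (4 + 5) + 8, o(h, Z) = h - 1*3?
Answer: 17 - I*√26 ≈ 17.0 - 5.099*I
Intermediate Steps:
o(h, Z) = -3 + h (o(h, Z) = h - 3 = -3 + h)
M(m, a) = 17 (M(m, a) = 9 + 8 = 17)
M(o(1, 0), 12) - √(-209 + 183) = 17 - √(-209 + 183) = 17 - √(-26) = 17 - I*√26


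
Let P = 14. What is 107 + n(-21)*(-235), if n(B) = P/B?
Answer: 791/3 ≈ 263.67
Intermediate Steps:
n(B) = 14/B
107 + n(-21)*(-235) = 107 + (14/(-21))*(-235) = 107 + (14*(-1/21))*(-235) = 107 - 2/3*(-235) = 107 + 470/3 = 791/3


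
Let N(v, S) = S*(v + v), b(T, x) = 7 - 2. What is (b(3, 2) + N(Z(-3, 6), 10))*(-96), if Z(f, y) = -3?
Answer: 5280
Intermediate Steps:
b(T, x) = 5
N(v, S) = 2*S*v (N(v, S) = S*(2*v) = 2*S*v)
(b(3, 2) + N(Z(-3, 6), 10))*(-96) = (5 + 2*10*(-3))*(-96) = (5 - 60)*(-96) = -55*(-96) = 5280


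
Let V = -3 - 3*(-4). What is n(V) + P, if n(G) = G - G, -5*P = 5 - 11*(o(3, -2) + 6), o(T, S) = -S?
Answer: 83/5 ≈ 16.600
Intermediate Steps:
V = 9 (V = -3 + 12 = 9)
P = 83/5 (P = -(5 - 11*(-1*(-2) + 6))/5 = -(5 - 11*(2 + 6))/5 = -(5 - 11*8)/5 = -(5 - 88)/5 = -⅕*(-83) = 83/5 ≈ 16.600)
n(G) = 0
n(V) + P = 0 + 83/5 = 83/5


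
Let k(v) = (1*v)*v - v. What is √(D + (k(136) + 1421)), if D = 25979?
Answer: 8*√715 ≈ 213.92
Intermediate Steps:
k(v) = v² - v (k(v) = v*v - v = v² - v)
√(D + (k(136) + 1421)) = √(25979 + (136*(-1 + 136) + 1421)) = √(25979 + (136*135 + 1421)) = √(25979 + (18360 + 1421)) = √(25979 + 19781) = √45760 = 8*√715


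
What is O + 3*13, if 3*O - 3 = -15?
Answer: 35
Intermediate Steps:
O = -4 (O = 1 + (⅓)*(-15) = 1 - 5 = -4)
O + 3*13 = -4 + 3*13 = -4 + 39 = 35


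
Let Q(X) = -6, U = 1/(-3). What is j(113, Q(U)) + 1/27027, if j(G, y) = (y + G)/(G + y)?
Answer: 27028/27027 ≈ 1.0000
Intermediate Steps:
U = -⅓ ≈ -0.33333
j(G, y) = 1 (j(G, y) = (G + y)/(G + y) = 1)
j(113, Q(U)) + 1/27027 = 1 + 1/27027 = 27028/27027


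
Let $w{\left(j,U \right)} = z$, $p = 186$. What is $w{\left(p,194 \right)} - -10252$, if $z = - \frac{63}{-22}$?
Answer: $\frac{225607}{22} \approx 10255.0$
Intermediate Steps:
$z = \frac{63}{22}$ ($z = \left(-63\right) \left(- \frac{1}{22}\right) = \frac{63}{22} \approx 2.8636$)
$w{\left(j,U \right)} = \frac{63}{22}$
$w{\left(p,194 \right)} - -10252 = \frac{63}{22} - -10252 = \frac{63}{22} + 10252 = \frac{225607}{22}$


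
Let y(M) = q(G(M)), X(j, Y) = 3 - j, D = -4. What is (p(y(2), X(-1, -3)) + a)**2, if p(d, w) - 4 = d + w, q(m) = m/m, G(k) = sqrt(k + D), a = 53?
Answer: 3844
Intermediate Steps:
G(k) = sqrt(-4 + k) (G(k) = sqrt(k - 4) = sqrt(-4 + k))
q(m) = 1
y(M) = 1
p(d, w) = 4 + d + w (p(d, w) = 4 + (d + w) = 4 + d + w)
(p(y(2), X(-1, -3)) + a)**2 = ((4 + 1 + (3 - 1*(-1))) + 53)**2 = ((4 + 1 + (3 + 1)) + 53)**2 = ((4 + 1 + 4) + 53)**2 = (9 + 53)**2 = 62**2 = 3844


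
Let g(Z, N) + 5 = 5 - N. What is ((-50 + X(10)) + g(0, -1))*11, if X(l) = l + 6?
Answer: -363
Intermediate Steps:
g(Z, N) = -N (g(Z, N) = -5 + (5 - N) = -N)
X(l) = 6 + l
((-50 + X(10)) + g(0, -1))*11 = ((-50 + (6 + 10)) - 1*(-1))*11 = ((-50 + 16) + 1)*11 = (-34 + 1)*11 = -33*11 = -363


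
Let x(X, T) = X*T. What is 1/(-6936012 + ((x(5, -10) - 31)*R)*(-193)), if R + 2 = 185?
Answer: -1/4075173 ≈ -2.4539e-7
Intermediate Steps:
x(X, T) = T*X
R = 183 (R = -2 + 185 = 183)
1/(-6936012 + ((x(5, -10) - 31)*R)*(-193)) = 1/(-6936012 + ((-10*5 - 31)*183)*(-193)) = 1/(-6936012 + ((-50 - 31)*183)*(-193)) = 1/(-6936012 - 81*183*(-193)) = 1/(-6936012 - 14823*(-193)) = 1/(-6936012 + 2860839) = 1/(-4075173) = -1/4075173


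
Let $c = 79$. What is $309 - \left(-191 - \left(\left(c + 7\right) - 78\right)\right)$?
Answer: $508$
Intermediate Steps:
$309 - \left(-191 - \left(\left(c + 7\right) - 78\right)\right) = 309 - \left(-191 - \left(\left(79 + 7\right) - 78\right)\right) = 309 - \left(-191 - \left(86 - 78\right)\right) = 309 - \left(-191 - 8\right) = 309 - -199 = 309 + 199 = 508$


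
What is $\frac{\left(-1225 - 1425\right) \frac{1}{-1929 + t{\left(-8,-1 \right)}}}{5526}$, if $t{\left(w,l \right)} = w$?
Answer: $\frac{1325}{5351931} \approx 0.00024757$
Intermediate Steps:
$\frac{\left(-1225 - 1425\right) \frac{1}{-1929 + t{\left(-8,-1 \right)}}}{5526} = \frac{\left(-1225 - 1425\right) \frac{1}{-1929 - 8}}{5526} = - \frac{2650}{-1937} \cdot \frac{1}{5526} = \left(-2650\right) \left(- \frac{1}{1937}\right) \frac{1}{5526} = \frac{2650}{1937} \cdot \frac{1}{5526} = \frac{1325}{5351931}$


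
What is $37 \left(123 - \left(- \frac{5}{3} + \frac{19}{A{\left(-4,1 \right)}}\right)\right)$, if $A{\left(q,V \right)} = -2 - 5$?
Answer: $\frac{98975}{21} \approx 4713.1$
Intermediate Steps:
$A{\left(q,V \right)} = -7$ ($A{\left(q,V \right)} = -2 - 5 = -7$)
$37 \left(123 - \left(- \frac{5}{3} + \frac{19}{A{\left(-4,1 \right)}}\right)\right) = 37 \left(123 - \left(- \frac{19}{7} - \frac{5}{3}\right)\right) = 37 \left(123 - - \frac{92}{21}\right) = 37 \left(123 + \left(\frac{19}{7} + \frac{5}{3}\right)\right) = 37 \left(123 + \frac{92}{21}\right) = 37 \cdot \frac{2675}{21} = \frac{98975}{21}$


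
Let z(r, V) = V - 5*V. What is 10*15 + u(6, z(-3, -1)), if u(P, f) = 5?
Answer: 155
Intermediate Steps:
z(r, V) = -4*V
10*15 + u(6, z(-3, -1)) = 10*15 + 5 = 150 + 5 = 155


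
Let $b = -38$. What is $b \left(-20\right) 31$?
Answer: $23560$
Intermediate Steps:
$b \left(-20\right) 31 = \left(-38\right) \left(-20\right) 31 = 760 \cdot 31 = 23560$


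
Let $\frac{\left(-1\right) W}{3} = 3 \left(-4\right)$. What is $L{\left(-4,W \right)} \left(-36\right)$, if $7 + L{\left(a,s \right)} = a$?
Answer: $396$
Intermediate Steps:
$W = 36$ ($W = - 3 \cdot 3 \left(-4\right) = \left(-3\right) \left(-12\right) = 36$)
$L{\left(a,s \right)} = -7 + a$
$L{\left(-4,W \right)} \left(-36\right) = \left(-7 - 4\right) \left(-36\right) = \left(-11\right) \left(-36\right) = 396$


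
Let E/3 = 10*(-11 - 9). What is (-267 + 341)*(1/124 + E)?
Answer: -2752763/62 ≈ -44399.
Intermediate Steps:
E = -600 (E = 3*(10*(-11 - 9)) = 3*(10*(-20)) = 3*(-200) = -600)
(-267 + 341)*(1/124 + E) = (-267 + 341)*(1/124 - 600) = 74*(1/124 - 600) = 74*(-74399/124) = -2752763/62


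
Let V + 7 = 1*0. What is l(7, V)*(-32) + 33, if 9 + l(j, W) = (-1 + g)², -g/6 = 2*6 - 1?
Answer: -143327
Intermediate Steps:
g = -66 (g = -6*(2*6 - 1) = -6*(12 - 1) = -6*11 = -66)
V = -7 (V = -7 + 1*0 = -7 + 0 = -7)
l(j, W) = 4480 (l(j, W) = -9 + (-1 - 66)² = -9 + (-67)² = -9 + 4489 = 4480)
l(7, V)*(-32) + 33 = 4480*(-32) + 33 = -143360 + 33 = -143327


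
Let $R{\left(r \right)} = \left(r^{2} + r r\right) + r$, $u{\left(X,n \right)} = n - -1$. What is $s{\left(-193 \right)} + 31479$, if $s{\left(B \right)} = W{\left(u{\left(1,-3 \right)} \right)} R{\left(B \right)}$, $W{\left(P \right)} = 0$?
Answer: $31479$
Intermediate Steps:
$u{\left(X,n \right)} = 1 + n$ ($u{\left(X,n \right)} = n + 1 = 1 + n$)
$R{\left(r \right)} = r + 2 r^{2}$ ($R{\left(r \right)} = \left(r^{2} + r^{2}\right) + r = 2 r^{2} + r = r + 2 r^{2}$)
$s{\left(B \right)} = 0$ ($s{\left(B \right)} = 0 B \left(1 + 2 B\right) = 0$)
$s{\left(-193 \right)} + 31479 = 0 + 31479 = 31479$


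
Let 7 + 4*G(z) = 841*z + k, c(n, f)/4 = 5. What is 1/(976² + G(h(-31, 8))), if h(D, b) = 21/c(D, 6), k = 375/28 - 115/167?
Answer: 46760/44552843297 ≈ 1.0495e-6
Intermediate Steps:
k = 59405/4676 (k = 375*(1/28) - 115*1/167 = 375/28 - 115/167 = 59405/4676 ≈ 12.704)
c(n, f) = 20 (c(n, f) = 4*5 = 20)
h(D, b) = 21/20
G(z) = 26673/18704 + 841*z/4 (G(z) = -7/4 + (841*z + 59405/4676)/4 = -7/4 + (59405/4676 + 841*z)/4 = -7/4 + (59405/18704 + 841*z/4) = 26673/18704 + 841*z/4)
1/(976² + G(h(-31, 8))) = 1/(976² + (26673/18704 + (841/4)*(21/20))) = 1/(952576 + (26673/18704 + 17661/80)) = 1/(952576 + 10389537/46760) = 1/(44552843297/46760) = 46760/44552843297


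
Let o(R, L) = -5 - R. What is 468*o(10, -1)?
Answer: -7020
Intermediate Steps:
468*o(10, -1) = 468*(-5 - 1*10) = 468*(-5 - 10) = 468*(-15) = -7020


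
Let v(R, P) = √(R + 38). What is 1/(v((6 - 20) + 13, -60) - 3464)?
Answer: -3464/11999259 - √37/11999259 ≈ -0.00028919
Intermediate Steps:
v(R, P) = √(38 + R)
1/(v((6 - 20) + 13, -60) - 3464) = 1/(√(38 + ((6 - 20) + 13)) - 3464) = 1/(√(38 + (-14 + 13)) - 3464) = 1/(√(38 - 1) - 3464) = 1/(√37 - 3464) = 1/(-3464 + √37)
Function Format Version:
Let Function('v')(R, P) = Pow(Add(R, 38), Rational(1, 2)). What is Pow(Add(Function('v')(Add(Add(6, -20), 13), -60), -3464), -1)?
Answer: Add(Rational(-3464, 11999259), Mul(Rational(-1, 11999259), Pow(37, Rational(1, 2)))) ≈ -0.00028919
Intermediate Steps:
Function('v')(R, P) = Pow(Add(38, R), Rational(1, 2))
Pow(Add(Function('v')(Add(Add(6, -20), 13), -60), -3464), -1) = Pow(Add(Pow(Add(38, Add(Add(6, -20), 13)), Rational(1, 2)), -3464), -1) = Pow(Add(Pow(Add(38, Add(-14, 13)), Rational(1, 2)), -3464), -1) = Pow(Add(Pow(Add(38, -1), Rational(1, 2)), -3464), -1) = Pow(Add(Pow(37, Rational(1, 2)), -3464), -1) = Pow(Add(-3464, Pow(37, Rational(1, 2))), -1)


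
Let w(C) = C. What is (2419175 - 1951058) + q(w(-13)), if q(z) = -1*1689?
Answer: 466428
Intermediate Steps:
q(z) = -1689
(2419175 - 1951058) + q(w(-13)) = (2419175 - 1951058) - 1689 = 468117 - 1689 = 466428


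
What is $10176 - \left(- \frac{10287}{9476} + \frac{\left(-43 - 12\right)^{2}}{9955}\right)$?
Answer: $\frac{17454768223}{1715156} \approx 10177.0$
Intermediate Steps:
$10176 - \left(- \frac{10287}{9476} + \frac{\left(-43 - 12\right)^{2}}{9955}\right) = 10176 - \left(\left(-10287\right) \frac{1}{9476} + \left(-55\right)^{2} \cdot \frac{1}{9955}\right) = 10176 - \left(- \frac{10287}{9476} + 3025 \cdot \frac{1}{9955}\right) = 10176 - \left(- \frac{10287}{9476} + \frac{55}{181}\right) = 10176 - - \frac{1340767}{1715156} = 10176 + \frac{1340767}{1715156} = \frac{17454768223}{1715156}$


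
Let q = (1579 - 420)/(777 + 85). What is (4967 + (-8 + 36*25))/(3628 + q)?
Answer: 5050458/3128495 ≈ 1.6143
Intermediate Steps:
q = 1159/862 ≈ 1.3445
(4967 + (-8 + 36*25))/(3628 + q) = (4967 + (-8 + 36*25))/(3628 + 1159/862) = (4967 + (-8 + 900))/(3128495/862) = (4967 + 892)*(862/3128495) = 5859*(862/3128495) = 5050458/3128495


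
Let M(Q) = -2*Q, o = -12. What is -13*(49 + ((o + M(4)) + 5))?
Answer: -442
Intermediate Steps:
-13*(49 + ((o + M(4)) + 5)) = -13*(49 + ((-12 - 2*4) + 5)) = -13*(49 + ((-12 - 8) + 5)) = -13*(49 + (-20 + 5)) = -13*(49 - 15) = -13*34 = -442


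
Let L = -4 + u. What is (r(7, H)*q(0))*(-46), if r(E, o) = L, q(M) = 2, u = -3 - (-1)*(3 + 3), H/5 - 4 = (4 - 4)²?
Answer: 92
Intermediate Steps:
H = 20 (H = 20 + 5*(4 - 4)² = 20 + 5*0² = 20 + 5*0 = 20 + 0 = 20)
u = 3 (u = -3 - (-1)*6 = -3 - 1*(-6) = -3 + 6 = 3)
L = -1 (L = -4 + 3 = -1)
r(E, o) = -1
(r(7, H)*q(0))*(-46) = -1*2*(-46) = -2*(-46) = 92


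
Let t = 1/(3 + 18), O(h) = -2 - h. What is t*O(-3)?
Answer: 1/21 ≈ 0.047619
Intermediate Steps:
t = 1/21 ≈ 0.047619
t*O(-3) = (-2 - 1*(-3))/21 = (-2 + 3)/21 = (1/21)*1 = 1/21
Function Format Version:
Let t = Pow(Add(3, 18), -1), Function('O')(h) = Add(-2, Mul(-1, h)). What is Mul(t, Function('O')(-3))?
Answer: Rational(1, 21) ≈ 0.047619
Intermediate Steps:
t = Rational(1, 21) (t = Pow(21, -1) = Rational(1, 21) ≈ 0.047619)
Mul(t, Function('O')(-3)) = Mul(Rational(1, 21), Add(-2, Mul(-1, -3))) = Mul(Rational(1, 21), Add(-2, 3)) = Mul(Rational(1, 21), 1) = Rational(1, 21)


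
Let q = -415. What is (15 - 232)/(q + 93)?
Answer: 31/46 ≈ 0.67391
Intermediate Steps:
(15 - 232)/(q + 93) = (15 - 232)/(-415 + 93) = -217/(-322) = -217*(-1/322) = 31/46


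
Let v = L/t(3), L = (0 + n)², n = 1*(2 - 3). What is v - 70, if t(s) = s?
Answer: -209/3 ≈ -69.667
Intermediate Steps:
n = -1 (n = 1*(-1) = -1)
L = 1 (L = (0 - 1)² = (-1)² = 1)
v = ⅓ (v = 1/3 = (⅓)*1 = ⅓ ≈ 0.33333)
v - 70 = ⅓ - 70 = -209/3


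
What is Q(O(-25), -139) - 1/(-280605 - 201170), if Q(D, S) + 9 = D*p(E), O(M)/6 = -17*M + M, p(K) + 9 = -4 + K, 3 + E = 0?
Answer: -18504495974/481775 ≈ -38409.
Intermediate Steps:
E = -3 (E = -3 + 0 = -3)
p(K) = -13 + K (p(K) = -9 + (-4 + K) = -13 + K)
O(M) = -96*M (O(M) = 6*(-17*M + M) = 6*(-16*M) = -96*M)
Q(D, S) = -9 - 16*D (Q(D, S) = -9 + D*(-13 - 3) = -9 + D*(-16) = -9 - 16*D)
Q(O(-25), -139) - 1/(-280605 - 201170) = (-9 - (-1536)*(-25)) - 1/(-280605 - 201170) = (-9 - 16*2400) - 1/(-481775) = (-9 - 38400) - 1*(-1/481775) = -38409 + 1/481775 = -18504495974/481775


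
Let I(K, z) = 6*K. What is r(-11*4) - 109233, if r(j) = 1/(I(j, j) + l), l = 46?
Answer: -23812795/218 ≈ -1.0923e+5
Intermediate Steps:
r(j) = 1/(46 + 6*j) (r(j) = 1/(6*j + 46) = 1/(46 + 6*j))
r(-11*4) - 109233 = 1/(2*(23 + 3*(-11*4))) - 109233 = 1/(2*(23 + 3*(-44))) - 109233 = 1/(2*(23 - 132)) - 109233 = (½)/(-109) - 109233 = (½)*(-1/109) - 109233 = -1/218 - 109233 = -23812795/218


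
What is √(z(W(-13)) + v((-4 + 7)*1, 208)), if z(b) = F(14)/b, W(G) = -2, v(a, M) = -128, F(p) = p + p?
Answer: I*√142 ≈ 11.916*I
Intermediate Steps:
F(p) = 2*p
z(b) = 28/b (z(b) = (2*14)/b = 28/b)
√(z(W(-13)) + v((-4 + 7)*1, 208)) = √(28/(-2) - 128) = √(28*(-½) - 128) = √(-14 - 128) = √(-142) = I*√142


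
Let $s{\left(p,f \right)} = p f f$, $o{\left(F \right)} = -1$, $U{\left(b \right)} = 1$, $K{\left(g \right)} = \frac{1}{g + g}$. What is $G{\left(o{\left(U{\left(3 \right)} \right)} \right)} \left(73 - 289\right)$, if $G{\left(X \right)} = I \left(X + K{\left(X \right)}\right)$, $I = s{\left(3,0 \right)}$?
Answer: $0$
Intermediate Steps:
$K{\left(g \right)} = \frac{1}{2 g}$
$s{\left(p,f \right)} = p f^{2}$ ($s{\left(p,f \right)} = f p f = p f^{2}$)
$I = 0$ ($I = 3 \cdot 0^{2} = 3 \cdot 0 = 0$)
$G{\left(X \right)} = 0$ ($G{\left(X \right)} = 0 \left(X + \frac{1}{2 X}\right) = 0$)
$G{\left(o{\left(U{\left(3 \right)} \right)} \right)} \left(73 - 289\right) = 0 \left(73 - 289\right) = 0 \left(-216\right) = 0$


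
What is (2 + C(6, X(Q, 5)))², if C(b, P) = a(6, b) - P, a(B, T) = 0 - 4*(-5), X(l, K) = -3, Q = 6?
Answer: 625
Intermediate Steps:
a(B, T) = 20 (a(B, T) = 0 + 20 = 20)
C(b, P) = 20 - P
(2 + C(6, X(Q, 5)))² = (2 + (20 - 1*(-3)))² = (2 + (20 + 3))² = (2 + 23)² = 25² = 625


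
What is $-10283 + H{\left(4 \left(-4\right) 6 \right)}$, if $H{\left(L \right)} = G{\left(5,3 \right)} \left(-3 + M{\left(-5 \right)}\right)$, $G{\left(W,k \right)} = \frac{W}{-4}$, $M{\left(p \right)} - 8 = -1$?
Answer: $-10288$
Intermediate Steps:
$M{\left(p \right)} = 7$ ($M{\left(p \right)} = 8 - 1 = 7$)
$G{\left(W,k \right)} = - \frac{W}{4}$ ($G{\left(W,k \right)} = W \left(- \frac{1}{4}\right) = - \frac{W}{4}$)
$H{\left(L \right)} = -5$ ($H{\left(L \right)} = \left(- \frac{1}{4}\right) 5 \left(-3 + 7\right) = \left(- \frac{5}{4}\right) 4 = -5$)
$-10283 + H{\left(4 \left(-4\right) 6 \right)} = -10283 - 5 = -10288$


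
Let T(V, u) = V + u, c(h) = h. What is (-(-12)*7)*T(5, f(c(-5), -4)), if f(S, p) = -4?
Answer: 84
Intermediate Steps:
(-(-12)*7)*T(5, f(c(-5), -4)) = (-(-12)*7)*(5 - 4) = -3*(-28)*1 = 84*1 = 84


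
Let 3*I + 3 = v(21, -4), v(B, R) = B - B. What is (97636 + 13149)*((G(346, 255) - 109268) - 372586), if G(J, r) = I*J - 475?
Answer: -53473149875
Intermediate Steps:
v(B, R) = 0
I = -1 (I = -1 + (1/3)*0 = -1 + 0 = -1)
G(J, r) = -475 - J (G(J, r) = -J - 475 = -475 - J)
(97636 + 13149)*((G(346, 255) - 109268) - 372586) = (97636 + 13149)*(((-475 - 1*346) - 109268) - 372586) = 110785*(((-475 - 346) - 109268) - 372586) = 110785*((-821 - 109268) - 372586) = 110785*(-110089 - 372586) = 110785*(-482675) = -53473149875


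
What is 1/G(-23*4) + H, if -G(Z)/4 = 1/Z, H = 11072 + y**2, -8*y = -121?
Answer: 724721/64 ≈ 11324.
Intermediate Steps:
y = 121/8 (y = -1/8*(-121) = 121/8 ≈ 15.125)
H = 723249/64 (H = 11072 + (121/8)**2 = 11072 + 14641/64 = 723249/64 ≈ 11301.)
G(Z) = -4/Z
1/G(-23*4) + H = 1/(-4/((-23*4))) + 723249/64 = 1/(-4/(-92)) + 723249/64 = 1/(-4*(-1/92)) + 723249/64 = 1/(1/23) + 723249/64 = 23 + 723249/64 = 724721/64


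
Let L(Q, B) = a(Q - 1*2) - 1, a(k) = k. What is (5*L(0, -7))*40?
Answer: -600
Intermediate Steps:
L(Q, B) = -3 + Q (L(Q, B) = (Q - 1*2) - 1 = (Q - 2) - 1 = (-2 + Q) - 1 = -3 + Q)
(5*L(0, -7))*40 = (5*(-3 + 0))*40 = (5*(-3))*40 = -15*40 = -600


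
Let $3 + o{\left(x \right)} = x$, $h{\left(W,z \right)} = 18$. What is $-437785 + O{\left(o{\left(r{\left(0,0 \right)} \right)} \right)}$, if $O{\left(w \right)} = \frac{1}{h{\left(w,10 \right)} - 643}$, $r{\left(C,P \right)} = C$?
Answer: $- \frac{273615626}{625} \approx -4.3779 \cdot 10^{5}$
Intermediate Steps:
$o{\left(x \right)} = -3 + x$
$O{\left(w \right)} = - \frac{1}{625}$ ($O{\left(w \right)} = \frac{1}{18 - 643} = \frac{1}{-625} = - \frac{1}{625}$)
$-437785 + O{\left(o{\left(r{\left(0,0 \right)} \right)} \right)} = -437785 - \frac{1}{625} = - \frac{273615626}{625}$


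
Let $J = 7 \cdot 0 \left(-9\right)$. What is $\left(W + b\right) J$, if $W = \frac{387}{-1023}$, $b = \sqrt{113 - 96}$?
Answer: $0$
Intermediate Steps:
$b = \sqrt{17} \approx 4.1231$
$J = 0$ ($J = 0 \left(-9\right) = 0$)
$W = - \frac{129}{341}$ ($W = 387 \left(- \frac{1}{1023}\right) = - \frac{129}{341} \approx -0.3783$)
$\left(W + b\right) J = \left(- \frac{129}{341} + \sqrt{17}\right) 0 = 0$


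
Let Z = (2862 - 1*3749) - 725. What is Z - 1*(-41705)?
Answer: 40093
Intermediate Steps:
Z = -1612 (Z = (2862 - 3749) - 725 = -887 - 725 = -1612)
Z - 1*(-41705) = -1612 - 1*(-41705) = -1612 + 41705 = 40093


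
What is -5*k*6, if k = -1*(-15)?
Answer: -450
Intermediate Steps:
k = 15
-5*k*6 = -5*15*6 = -75*6 = -450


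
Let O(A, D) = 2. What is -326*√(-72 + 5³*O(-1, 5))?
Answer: -326*√178 ≈ -4349.4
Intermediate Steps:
-326*√(-72 + 5³*O(-1, 5)) = -326*√(-72 + 5³*2) = -326*√(-72 + 125*2) = -326*√(-72 + 250) = -326*√178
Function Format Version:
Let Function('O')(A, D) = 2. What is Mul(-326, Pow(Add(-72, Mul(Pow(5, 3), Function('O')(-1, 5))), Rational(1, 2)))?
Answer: Mul(-326, Pow(178, Rational(1, 2))) ≈ -4349.4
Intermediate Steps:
Mul(-326, Pow(Add(-72, Mul(Pow(5, 3), Function('O')(-1, 5))), Rational(1, 2))) = Mul(-326, Pow(Add(-72, Mul(Pow(5, 3), 2)), Rational(1, 2))) = Mul(-326, Pow(Add(-72, Mul(125, 2)), Rational(1, 2))) = Mul(-326, Pow(Add(-72, 250), Rational(1, 2))) = Mul(-326, Pow(178, Rational(1, 2)))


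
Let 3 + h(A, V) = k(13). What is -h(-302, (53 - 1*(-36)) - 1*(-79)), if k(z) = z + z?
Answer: -23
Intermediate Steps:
k(z) = 2*z
h(A, V) = 23 (h(A, V) = -3 + 2*13 = -3 + 26 = 23)
-h(-302, (53 - 1*(-36)) - 1*(-79)) = -1*23 = -23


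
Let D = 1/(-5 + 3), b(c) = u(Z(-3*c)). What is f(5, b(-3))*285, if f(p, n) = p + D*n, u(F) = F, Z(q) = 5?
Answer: 1425/2 ≈ 712.50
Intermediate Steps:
b(c) = 5
D = -1/2 (D = 1/(-2) = -1/2 ≈ -0.50000)
f(p, n) = p - n/2
f(5, b(-3))*285 = (5 - 1/2*5)*285 = (5 - 5/2)*285 = (5/2)*285 = 1425/2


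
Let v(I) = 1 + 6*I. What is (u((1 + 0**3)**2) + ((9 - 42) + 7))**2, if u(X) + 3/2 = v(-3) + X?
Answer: 7569/4 ≈ 1892.3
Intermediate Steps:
u(X) = -37/2 + X (u(X) = -3/2 + ((1 + 6*(-3)) + X) = -3/2 + ((1 - 18) + X) = -3/2 + (-17 + X) = -37/2 + X)
(u((1 + 0**3)**2) + ((9 - 42) + 7))**2 = ((-37/2 + (1 + 0**3)**2) + ((9 - 42) + 7))**2 = ((-37/2 + (1 + 0)**2) + (-33 + 7))**2 = ((-37/2 + 1**2) - 26)**2 = ((-37/2 + 1) - 26)**2 = (-35/2 - 26)**2 = (-87/2)**2 = 7569/4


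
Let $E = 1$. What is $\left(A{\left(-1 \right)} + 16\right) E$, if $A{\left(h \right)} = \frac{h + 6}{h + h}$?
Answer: $\frac{27}{2} \approx 13.5$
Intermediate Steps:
$A{\left(h \right)} = \frac{6 + h}{2 h}$
$\left(A{\left(-1 \right)} + 16\right) E = \left(\frac{6 - 1}{2 \left(-1\right)} + 16\right) 1 = \left(\frac{1}{2} \left(-1\right) 5 + 16\right) 1 = \left(- \frac{5}{2} + 16\right) 1 = \frac{27}{2} \cdot 1 = \frac{27}{2}$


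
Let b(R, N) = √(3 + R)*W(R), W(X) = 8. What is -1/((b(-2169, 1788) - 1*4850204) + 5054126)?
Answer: I/(2*(-101961*I + 76*√6)) ≈ -4.9038e-6 + 8.9534e-9*I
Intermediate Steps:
b(R, N) = 8*√(3 + R) (b(R, N) = √(3 + R)*8 = 8*√(3 + R))
-1/((b(-2169, 1788) - 1*4850204) + 5054126) = -1/((8*√(3 - 2169) - 1*4850204) + 5054126) = -1/((8*√(-2166) - 4850204) + 5054126) = -1/((8*(19*I*√6) - 4850204) + 5054126) = -1/((152*I*√6 - 4850204) + 5054126) = -1/((-4850204 + 152*I*√6) + 5054126) = -1/(203922 + 152*I*√6)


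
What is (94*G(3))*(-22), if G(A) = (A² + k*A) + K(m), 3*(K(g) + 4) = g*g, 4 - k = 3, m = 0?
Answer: -16544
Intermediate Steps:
k = 1 (k = 4 - 1*3 = 4 - 3 = 1)
K(g) = -4 + g²/3 (K(g) = -4 + (g*g)/3 = -4 + g²/3)
G(A) = -4 + A + A² (G(A) = (A² + 1*A) + (-4 + (⅓)*0²) = (A² + A) + (-4 + (⅓)*0) = (A + A²) + (-4 + 0) = (A + A²) - 4 = -4 + A + A²)
(94*G(3))*(-22) = (94*(-4 + 3 + 3²))*(-22) = (94*(-4 + 3 + 9))*(-22) = (94*8)*(-22) = 752*(-22) = -16544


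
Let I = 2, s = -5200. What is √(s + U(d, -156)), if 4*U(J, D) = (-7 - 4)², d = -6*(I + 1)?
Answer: I*√20679/2 ≈ 71.901*I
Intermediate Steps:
d = -18 (d = -6*(2 + 1) = -6*3 = -18)
U(J, D) = 121/4 (U(J, D) = (-7 - 4)²/4 = (¼)*(-11)² = (¼)*121 = 121/4)
√(s + U(d, -156)) = √(-5200 + 121/4) = √(-20679/4) = I*√20679/2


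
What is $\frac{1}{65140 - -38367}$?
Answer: $\frac{1}{103507} \approx 9.6612 \cdot 10^{-6}$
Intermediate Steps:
$\frac{1}{65140 - -38367} = \frac{1}{65140 + \left(-458 + 38825\right)} = \frac{1}{65140 + 38367} = \frac{1}{103507}$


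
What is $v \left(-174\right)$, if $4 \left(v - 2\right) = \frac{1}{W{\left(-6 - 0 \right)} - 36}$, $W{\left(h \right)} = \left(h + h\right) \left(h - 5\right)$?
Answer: $- \frac{22301}{64} \approx -348.45$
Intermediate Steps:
$W{\left(h \right)} = 2 h \left(-5 + h\right)$
$v = \frac{769}{384}$ ($v = 2 + \frac{1}{4 \left(2 \left(-6 - 0\right) \left(-5 - 6\right) - 36\right)} = 2 + \frac{1}{4 \left(2 \left(-6 + 0\right) \left(-5 + \left(-6 + 0\right)\right) - 36\right)} = 2 + \frac{1}{4 \left(2 \left(-6\right) \left(-5 - 6\right) - 36\right)} = 2 + \frac{1}{4 \left(2 \left(-6\right) \left(-11\right) - 36\right)} = 2 + \frac{1}{4 \left(132 - 36\right)} = 2 + \frac{1}{4 \cdot 96} = 2 + \frac{1}{4} \cdot \frac{1}{96} = 2 + \frac{1}{384} = \frac{769}{384} \approx 2.0026$)
$v \left(-174\right) = \frac{769}{384} \left(-174\right) = - \frac{22301}{64}$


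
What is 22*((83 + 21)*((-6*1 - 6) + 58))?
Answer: 105248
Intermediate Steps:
22*((83 + 21)*((-6*1 - 6) + 58)) = 22*(104*((-6 - 6) + 58)) = 22*(104*(-12 + 58)) = 22*(104*46) = 22*4784 = 105248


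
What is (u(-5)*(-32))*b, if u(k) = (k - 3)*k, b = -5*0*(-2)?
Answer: 0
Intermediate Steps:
b = 0 (b = 0*(-2) = 0)
u(k) = k*(-3 + k) (u(k) = (-3 + k)*k = k*(-3 + k))
(u(-5)*(-32))*b = (-5*(-3 - 5)*(-32))*0 = (-5*(-8)*(-32))*0 = (40*(-32))*0 = -1280*0 = 0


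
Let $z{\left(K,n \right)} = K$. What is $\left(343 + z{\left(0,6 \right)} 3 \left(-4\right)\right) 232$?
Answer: $79576$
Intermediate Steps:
$\left(343 + z{\left(0,6 \right)} 3 \left(-4\right)\right) 232 = \left(343 + 0 \cdot 3 \left(-4\right)\right) 232 = \left(343 + 0 \left(-4\right)\right) 232 = \left(343 + 0\right) 232 = 343 \cdot 232 = 79576$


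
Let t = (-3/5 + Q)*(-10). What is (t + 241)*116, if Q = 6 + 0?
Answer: 21692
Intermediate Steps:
Q = 6
t = -54 (t = (-3/5 + 6)*(-10) = (-3*⅕ + 6)*(-10) = (-⅗ + 6)*(-10) = (27/5)*(-10) = -54)
(t + 241)*116 = (-54 + 241)*116 = 187*116 = 21692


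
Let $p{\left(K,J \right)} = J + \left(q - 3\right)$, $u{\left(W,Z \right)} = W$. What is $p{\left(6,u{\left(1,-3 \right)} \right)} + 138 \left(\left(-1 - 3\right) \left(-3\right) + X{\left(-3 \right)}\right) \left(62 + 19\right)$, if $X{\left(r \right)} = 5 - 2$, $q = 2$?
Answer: $167670$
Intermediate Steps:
$X{\left(r \right)} = 3$ ($X{\left(r \right)} = 5 - 2 = 3$)
$p{\left(K,J \right)} = -1 + J$ ($p{\left(K,J \right)} = J + \left(2 - 3\right) = J - 1 = -1 + J$)
$p{\left(6,u{\left(1,-3 \right)} \right)} + 138 \left(\left(-1 - 3\right) \left(-3\right) + X{\left(-3 \right)}\right) \left(62 + 19\right) = \left(-1 + 1\right) + 138 \left(\left(-1 - 3\right) \left(-3\right) + 3\right) \left(62 + 19\right) = 0 + 138 \left(\left(-4\right) \left(-3\right) + 3\right) 81 = 0 + 138 \left(12 + 3\right) 81 = 0 + 138 \cdot 15 \cdot 81 = 0 + 138 \cdot 1215 = 0 + 167670 = 167670$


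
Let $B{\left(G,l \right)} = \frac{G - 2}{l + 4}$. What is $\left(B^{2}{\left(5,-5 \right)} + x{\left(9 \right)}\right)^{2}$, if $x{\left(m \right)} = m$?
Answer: $324$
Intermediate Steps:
$B{\left(G,l \right)} = \frac{-2 + G}{4 + l}$
$\left(B^{2}{\left(5,-5 \right)} + x{\left(9 \right)}\right)^{2} = \left(\left(\frac{-2 + 5}{4 - 5}\right)^{2} + 9\right)^{2} = \left(\left(\frac{1}{-1} \cdot 3\right)^{2} + 9\right)^{2} = \left(\left(\left(-1\right) 3\right)^{2} + 9\right)^{2} = \left(\left(-3\right)^{2} + 9\right)^{2} = \left(9 + 9\right)^{2} = 18^{2} = 324$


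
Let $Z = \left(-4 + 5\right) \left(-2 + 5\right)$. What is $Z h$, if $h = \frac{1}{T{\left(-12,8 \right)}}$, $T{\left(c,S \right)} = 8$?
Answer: $\frac{3}{8} \approx 0.375$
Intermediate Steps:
$Z = 3$ ($Z = 1 \cdot 3 = 3$)
$h = \frac{1}{8} \approx 0.125$
$Z h = 3 \cdot \frac{1}{8} = \frac{3}{8}$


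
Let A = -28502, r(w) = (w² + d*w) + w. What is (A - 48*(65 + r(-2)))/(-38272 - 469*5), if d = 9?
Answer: 30854/40617 ≈ 0.75963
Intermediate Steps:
r(w) = w² + 10*w (r(w) = (w² + 9*w) + w = w² + 10*w)
(A - 48*(65 + r(-2)))/(-38272 - 469*5) = (-28502 - 48*(65 - 2*(10 - 2)))/(-38272 - 469*5) = (-28502 - 48*(65 - 2*8))/(-38272 - 2345) = (-28502 - 48*(65 - 16))/(-40617) = (-28502 - 48*49)*(-1/40617) = (-28502 - 2352)*(-1/40617) = -30854*(-1/40617) = 30854/40617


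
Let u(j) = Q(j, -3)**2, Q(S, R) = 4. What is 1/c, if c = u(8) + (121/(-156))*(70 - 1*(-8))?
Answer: -2/89 ≈ -0.022472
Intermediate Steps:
u(j) = 16 (u(j) = 4**2 = 16)
c = -89/2 (c = 16 + (121/(-156))*(70 - 1*(-8)) = 16 + (121*(-1/156))*(70 + 8) = 16 - 121/156*78 = 16 - 121/2 = -89/2 ≈ -44.500)
1/c = 1/(-89/2) = -2/89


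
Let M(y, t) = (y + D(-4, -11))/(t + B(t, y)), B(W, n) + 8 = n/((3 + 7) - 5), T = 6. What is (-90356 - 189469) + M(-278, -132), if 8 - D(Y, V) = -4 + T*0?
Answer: -136833760/489 ≈ -2.7982e+5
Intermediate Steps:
B(W, n) = -8 + n/5 (B(W, n) = -8 + n/((3 + 7) - 5) = -8 + n/(10 - 5) = -8 + n/5)
D(Y, V) = 12 (D(Y, V) = 8 - (-4 + 6*0) = 8 - (-4 + 0) = 8 - 1*(-4) = 8 + 4 = 12)
M(y, t) = (12 + y)/(-8 + t + y/5) (M(y, t) = (y + 12)/(t + (-8 + y/5)) = (12 + y)/(-8 + t + y/5))
(-90356 - 189469) + M(-278, -132) = (-90356 - 189469) + 5*(12 - 278)/(-40 - 278 + 5*(-132)) = -279825 + 5*(-266)/(-40 - 278 - 660) = -279825 + 5*(-266)/(-978) = -279825 + 5*(-1/978)*(-266) = -279825 + 665/489 = -136833760/489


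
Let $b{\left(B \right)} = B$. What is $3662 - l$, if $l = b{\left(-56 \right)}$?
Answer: $3718$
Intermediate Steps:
$l = -56$
$3662 - l = 3662 - -56 = 3662 + 56 = 3718$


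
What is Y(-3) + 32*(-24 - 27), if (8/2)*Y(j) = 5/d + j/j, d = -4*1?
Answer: -26113/16 ≈ -1632.1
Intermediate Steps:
d = -4
Y(j) = -1/16 (Y(j) = (5/(-4) + j/j)/4 = (5*(-1/4) + 1)/4 = (-5/4 + 1)/4 = (1/4)*(-1/4) = -1/16)
Y(-3) + 32*(-24 - 27) = -1/16 + 32*(-24 - 27) = -1/16 + 32*(-51) = -1/16 - 1632 = -26113/16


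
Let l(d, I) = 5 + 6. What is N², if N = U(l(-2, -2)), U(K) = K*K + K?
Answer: 17424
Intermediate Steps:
l(d, I) = 11
U(K) = K + K² (U(K) = K² + K = K + K²)
N = 132 (N = 11*(1 + 11) = 11*12 = 132)
N² = 132² = 17424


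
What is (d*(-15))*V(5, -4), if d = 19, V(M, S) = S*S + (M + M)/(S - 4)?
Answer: -16815/4 ≈ -4203.8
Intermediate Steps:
V(M, S) = S**2 + 2*M/(-4 + S) (V(M, S) = S**2 + (2*M)/(-4 + S) = S**2 + 2*M/(-4 + S))
(d*(-15))*V(5, -4) = (19*(-15))*(((-4)**3 - 4*(-4)**2 + 2*5)/(-4 - 4)) = -285*(-64 - 4*16 + 10)/(-8) = -(-285)*(-64 - 64 + 10)/8 = -(-285)*(-118)/8 = -285*59/4 = -16815/4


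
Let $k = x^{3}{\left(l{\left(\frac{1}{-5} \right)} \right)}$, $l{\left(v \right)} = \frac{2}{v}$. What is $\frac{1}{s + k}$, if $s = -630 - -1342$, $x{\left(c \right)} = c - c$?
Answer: $\frac{1}{712} \approx 0.0014045$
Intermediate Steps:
$x{\left(c \right)} = 0$
$k = 0$ ($k = 0^{3} = 0$)
$s = 712$ ($s = -630 + 1342 = 712$)
$\frac{1}{s + k} = \frac{1}{712 + 0} = \frac{1}{712}$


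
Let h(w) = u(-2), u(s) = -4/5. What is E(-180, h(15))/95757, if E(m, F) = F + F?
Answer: -8/478785 ≈ -1.6709e-5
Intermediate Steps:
u(s) = -⅘ (u(s) = -4*⅕ = -⅘)
h(w) = -⅘
E(m, F) = 2*F
E(-180, h(15))/95757 = (2*(-⅘))/95757 = -8/5*1/95757 = -8/478785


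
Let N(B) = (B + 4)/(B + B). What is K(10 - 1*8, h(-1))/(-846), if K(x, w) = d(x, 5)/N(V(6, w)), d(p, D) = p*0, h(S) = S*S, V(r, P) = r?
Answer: 0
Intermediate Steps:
h(S) = S**2
d(p, D) = 0
N(B) = (4 + B)/(2*B) (N(B) = (4 + B)/((2*B)) = (4 + B)*(1/(2*B)) = (4 + B)/(2*B))
K(x, w) = 0 (K(x, w) = 0/(((1/2)*(4 + 6)/6)) = 0/(((1/2)*(1/6)*10)) = 0/(5/6) = 0*(6/5) = 0)
K(10 - 1*8, h(-1))/(-846) = 0/(-846) = 0*(-1/846) = 0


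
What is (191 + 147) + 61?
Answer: 399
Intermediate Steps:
(191 + 147) + 61 = 338 + 61 = 399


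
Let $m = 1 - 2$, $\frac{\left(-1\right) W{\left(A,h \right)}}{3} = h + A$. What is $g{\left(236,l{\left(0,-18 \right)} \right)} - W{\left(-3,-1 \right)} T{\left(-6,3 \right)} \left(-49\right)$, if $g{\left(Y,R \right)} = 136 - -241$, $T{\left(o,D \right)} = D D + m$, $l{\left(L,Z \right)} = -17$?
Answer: $5081$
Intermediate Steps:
$W{\left(A,h \right)} = - 3 A - 3 h$ ($W{\left(A,h \right)} = - 3 \left(h + A\right) = - 3 \left(A + h\right) = - 3 A - 3 h$)
$m = -1$
$T{\left(o,D \right)} = -1 + D^{2}$ ($T{\left(o,D \right)} = D D - 1 = D^{2} - 1 = -1 + D^{2}$)
$g{\left(Y,R \right)} = 377$ ($g{\left(Y,R \right)} = 136 + 241 = 377$)
$g{\left(236,l{\left(0,-18 \right)} \right)} - W{\left(-3,-1 \right)} T{\left(-6,3 \right)} \left(-49\right) = 377 - \left(\left(-3\right) \left(-3\right) - -3\right) \left(-1 + 3^{2}\right) \left(-49\right) = 377 - \left(9 + 3\right) \left(-1 + 9\right) \left(-49\right) = 377 - 12 \cdot 8 \left(-49\right) = 377 - 96 \left(-49\right) = 377 - -4704 = 377 + 4704 = 5081$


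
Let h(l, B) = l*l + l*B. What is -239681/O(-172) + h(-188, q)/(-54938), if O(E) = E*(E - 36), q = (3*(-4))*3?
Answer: -564392065/75594688 ≈ -7.4660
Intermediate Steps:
q = -36 (q = -12*3 = -36)
h(l, B) = l² + B*l
O(E) = E*(-36 + E)
-239681/O(-172) + h(-188, q)/(-54938) = -239681*(-1/(172*(-36 - 172))) - 188*(-36 - 188)/(-54938) = -239681/((-172*(-208))) - 188*(-224)*(-1/54938) = -239681/35776 + 42112*(-1/54938) = -239681*1/35776 - 21056/27469 = -18437/2752 - 21056/27469 = -564392065/75594688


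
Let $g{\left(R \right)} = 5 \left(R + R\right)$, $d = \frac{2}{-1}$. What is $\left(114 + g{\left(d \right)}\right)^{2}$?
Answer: $8836$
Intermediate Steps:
$d = -2$ ($d = 2 \left(-1\right) = -2$)
$g{\left(R \right)} = 10 R$ ($g{\left(R \right)} = 5 \cdot 2 R = 10 R$)
$\left(114 + g{\left(d \right)}\right)^{2} = \left(114 + 10 \left(-2\right)\right)^{2} = \left(114 - 20\right)^{2} = 94^{2} = 8836$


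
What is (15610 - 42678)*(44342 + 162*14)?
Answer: -1261639480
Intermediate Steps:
(15610 - 42678)*(44342 + 162*14) = -27068*(44342 + 2268) = -27068*46610 = -1261639480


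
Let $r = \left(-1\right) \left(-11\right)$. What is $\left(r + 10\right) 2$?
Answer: $42$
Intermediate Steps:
$r = 11$
$\left(r + 10\right) 2 = \left(11 + 10\right) 2 = 21 \cdot 2 = 42$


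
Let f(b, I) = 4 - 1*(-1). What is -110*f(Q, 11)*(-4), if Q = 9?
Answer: 2200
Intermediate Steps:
f(b, I) = 5 (f(b, I) = 4 + 1 = 5)
-110*f(Q, 11)*(-4) = -110*5*(-4) = -550*(-4) = 2200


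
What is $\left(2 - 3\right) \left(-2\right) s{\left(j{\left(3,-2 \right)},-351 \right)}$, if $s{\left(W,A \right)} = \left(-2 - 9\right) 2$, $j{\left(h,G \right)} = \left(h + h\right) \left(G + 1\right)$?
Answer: $-44$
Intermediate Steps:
$j{\left(h,G \right)} = 2 h \left(1 + G\right)$
$s{\left(W,A \right)} = -22$ ($s{\left(W,A \right)} = \left(-11\right) 2 = -22$)
$\left(2 - 3\right) \left(-2\right) s{\left(j{\left(3,-2 \right)},-351 \right)} = \left(2 - 3\right) \left(-2\right) \left(-22\right) = \left(-1\right) \left(-2\right) \left(-22\right) = 2 \left(-22\right) = -44$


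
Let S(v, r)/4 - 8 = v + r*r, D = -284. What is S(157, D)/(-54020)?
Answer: -80821/13505 ≈ -5.9845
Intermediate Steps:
S(v, r) = 32 + 4*v + 4*r**2 (S(v, r) = 32 + 4*(v + r*r) = 32 + 4*(v + r**2) = 32 + (4*v + 4*r**2) = 32 + 4*v + 4*r**2)
S(157, D)/(-54020) = (32 + 4*157 + 4*(-284)**2)/(-54020) = (32 + 628 + 4*80656)*(-1/54020) = (32 + 628 + 322624)*(-1/54020) = 323284*(-1/54020) = -80821/13505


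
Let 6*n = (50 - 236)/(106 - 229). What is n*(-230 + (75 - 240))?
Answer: -12245/123 ≈ -99.553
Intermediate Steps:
n = 31/123 (n = ((50 - 236)/(106 - 229))/6 = (-186/(-123))/6 = (-186*(-1/123))/6 = (1/6)*(62/41) = 31/123 ≈ 0.25203)
n*(-230 + (75 - 240)) = 31*(-230 + (75 - 240))/123 = 31*(-230 - 165)/123 = (31/123)*(-395) = -12245/123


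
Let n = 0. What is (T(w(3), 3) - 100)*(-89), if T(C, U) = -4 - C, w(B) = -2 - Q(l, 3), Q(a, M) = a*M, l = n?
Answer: 9078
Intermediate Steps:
l = 0
Q(a, M) = M*a
w(B) = -2 (w(B) = -2 - 3*0 = -2 - 1*0 = -2 + 0 = -2)
(T(w(3), 3) - 100)*(-89) = ((-4 - 1*(-2)) - 100)*(-89) = ((-4 + 2) - 100)*(-89) = (-2 - 100)*(-89) = -102*(-89) = 9078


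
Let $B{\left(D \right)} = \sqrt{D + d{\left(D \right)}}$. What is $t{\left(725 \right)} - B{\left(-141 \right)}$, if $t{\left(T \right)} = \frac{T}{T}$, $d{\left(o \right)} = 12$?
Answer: $1 - i \sqrt{129} \approx 1.0 - 11.358 i$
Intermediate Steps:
$t{\left(T \right)} = 1$
$B{\left(D \right)} = \sqrt{12 + D}$ ($B{\left(D \right)} = \sqrt{D + 12} = \sqrt{12 + D}$)
$t{\left(725 \right)} - B{\left(-141 \right)} = 1 - \sqrt{12 - 141} = 1 - \sqrt{-129} = 1 - i \sqrt{129}$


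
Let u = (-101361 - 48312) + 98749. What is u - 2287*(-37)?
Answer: 33695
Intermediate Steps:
u = -50924 (u = -149673 + 98749 = -50924)
u - 2287*(-37) = -50924 - 2287*(-37) = -50924 - 1*(-84619) = -50924 + 84619 = 33695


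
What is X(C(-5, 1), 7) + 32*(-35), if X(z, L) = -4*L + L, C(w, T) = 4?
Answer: -1141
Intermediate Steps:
X(z, L) = -3*L
X(C(-5, 1), 7) + 32*(-35) = -3*7 + 32*(-35) = -21 - 1120 = -1141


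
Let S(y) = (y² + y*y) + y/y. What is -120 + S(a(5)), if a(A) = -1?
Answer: -117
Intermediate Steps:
S(y) = 1 + 2*y² (S(y) = (y² + y²) + 1 = 2*y² + 1 = 1 + 2*y²)
-120 + S(a(5)) = -120 + (1 + 2*(-1)²) = -120 + (1 + 2*1) = -120 + (1 + 2) = -120 + 3 = -117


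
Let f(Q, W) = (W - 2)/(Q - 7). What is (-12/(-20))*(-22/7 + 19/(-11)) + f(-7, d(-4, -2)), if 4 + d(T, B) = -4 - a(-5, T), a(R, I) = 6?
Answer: -137/77 ≈ -1.7792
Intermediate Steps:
d(T, B) = -14 (d(T, B) = -4 + (-4 - 1*6) = -4 + (-4 - 6) = -4 - 10 = -14)
f(Q, W) = (-2 + W)/(-7 + Q)
(-12/(-20))*(-22/7 + 19/(-11)) + f(-7, d(-4, -2)) = (-12/(-20))*(-22/7 + 19/(-11)) + (-2 - 14)/(-7 - 7) = (-12*(-1/20))*(-22*⅐ + 19*(-1/11)) - 16/(-14) = 3*(-22/7 - 19/11)/5 - 1/14*(-16) = (⅗)*(-375/77) + 8/7 = -225/77 + 8/7 = -137/77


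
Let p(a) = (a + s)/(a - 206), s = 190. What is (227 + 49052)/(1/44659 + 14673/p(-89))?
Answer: -222275836961/193308044464 ≈ -1.1499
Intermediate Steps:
p(a) = (190 + a)/(-206 + a) (p(a) = (a + 190)/(a - 206) = (190 + a)/(-206 + a))
(227 + 49052)/(1/44659 + 14673/p(-89)) = (227 + 49052)/(1/44659 + 14673/(((190 - 89)/(-206 - 89)))) = 49279/(1/44659 + 14673/((101/(-295)))) = 49279/(1/44659 + 14673/((-1/295*101))) = 49279/(1/44659 + 14673/(-101/295)) = 49279/(1/44659 + 14673*(-295/101)) = 49279/(1/44659 - 4328535/101) = 49279/(-193308044464/4510559) = 49279*(-4510559/193308044464) = -222275836961/193308044464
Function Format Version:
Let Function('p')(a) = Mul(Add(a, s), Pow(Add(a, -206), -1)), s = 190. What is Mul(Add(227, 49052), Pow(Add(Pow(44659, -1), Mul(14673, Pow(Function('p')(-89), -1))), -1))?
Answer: Rational(-222275836961, 193308044464) ≈ -1.1499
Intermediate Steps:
Function('p')(a) = Mul(Pow(Add(-206, a), -1), Add(190, a)) (Function('p')(a) = Mul(Add(a, 190), Pow(Add(a, -206), -1)) = Mul(Add(190, a), Pow(Add(-206, a), -1)) = Mul(Pow(Add(-206, a), -1), Add(190, a)))
Mul(Add(227, 49052), Pow(Add(Pow(44659, -1), Mul(14673, Pow(Function('p')(-89), -1))), -1)) = Mul(Add(227, 49052), Pow(Add(Pow(44659, -1), Mul(14673, Pow(Mul(Pow(Add(-206, -89), -1), Add(190, -89)), -1))), -1)) = Mul(49279, Pow(Add(Rational(1, 44659), Mul(14673, Pow(Mul(Pow(-295, -1), 101), -1))), -1)) = Mul(49279, Pow(Add(Rational(1, 44659), Mul(14673, Pow(Mul(Rational(-1, 295), 101), -1))), -1)) = Mul(49279, Pow(Add(Rational(1, 44659), Mul(14673, Pow(Rational(-101, 295), -1))), -1)) = Mul(49279, Pow(Add(Rational(1, 44659), Mul(14673, Rational(-295, 101))), -1)) = Mul(49279, Pow(Add(Rational(1, 44659), Rational(-4328535, 101)), -1)) = Mul(49279, Pow(Rational(-193308044464, 4510559), -1)) = Mul(49279, Rational(-4510559, 193308044464)) = Rational(-222275836961, 193308044464)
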